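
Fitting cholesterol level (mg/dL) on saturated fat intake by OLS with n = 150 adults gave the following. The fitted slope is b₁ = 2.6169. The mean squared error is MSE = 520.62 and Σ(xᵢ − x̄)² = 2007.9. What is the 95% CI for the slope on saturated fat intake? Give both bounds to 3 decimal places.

SE(b₁) = √(MSE/Sₓₓ) = √(520.62/2007.9) = 0.509201.
df = n − 2 = 148.
t* = t_{0.025, 148} = 1.976122.
Margin = t* × SE = 1.976122 × 0.509201 = 1.00624.
CI: 2.6169 ± 1.00624 → (1.611, 3.623).
With 95% confidence, each one-unit increase in saturated fat intake is associated with a change of between 1.611 and 3.623 mg/dL in cholesterol level.

(1.611, 3.623)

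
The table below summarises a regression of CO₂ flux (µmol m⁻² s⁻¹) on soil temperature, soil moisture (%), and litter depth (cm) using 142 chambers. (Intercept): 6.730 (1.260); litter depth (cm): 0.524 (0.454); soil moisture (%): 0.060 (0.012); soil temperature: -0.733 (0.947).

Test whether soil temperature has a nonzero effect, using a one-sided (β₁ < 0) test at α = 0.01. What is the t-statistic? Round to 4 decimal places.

Read off: b = -0.733, SE = 0.947 for soil temperature.
H₀: β₁ = 0 vs H₁: β₁ < 0.
t = -0.733 / 0.947 = -0.7740.
df = n − k − 1 = 142 − 3 − 1 = 138.
One-sided p ≈ 0.2201, which is ≥ 0.01, so fail to reject H₀.
The data do not give significant evidence that the true slope on soil temperature is negative, holding the other predictors fixed.

t = -0.7740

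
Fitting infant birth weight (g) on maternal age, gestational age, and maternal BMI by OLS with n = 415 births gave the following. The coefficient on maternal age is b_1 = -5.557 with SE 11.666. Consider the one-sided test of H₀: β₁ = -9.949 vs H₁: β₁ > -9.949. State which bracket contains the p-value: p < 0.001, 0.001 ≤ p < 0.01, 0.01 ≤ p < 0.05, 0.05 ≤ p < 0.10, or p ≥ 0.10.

t = (-5.557 − (-9.949)) / 11.666 = 0.376.
df = n − k − 1 = 415 − 3 − 1 = 411.
One-sided p = P(T_{411} > t) ≈ 0.3534.
So p ≥ 0.10.

p ≥ 0.10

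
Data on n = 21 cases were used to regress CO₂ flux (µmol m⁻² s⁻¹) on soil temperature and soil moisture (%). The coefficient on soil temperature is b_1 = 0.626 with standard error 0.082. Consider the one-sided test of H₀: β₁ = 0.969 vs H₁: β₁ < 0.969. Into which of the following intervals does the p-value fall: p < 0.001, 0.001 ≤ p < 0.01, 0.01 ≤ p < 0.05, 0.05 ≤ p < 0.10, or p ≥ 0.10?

p < 0.001

t = (0.626 − 0.969) / 0.082 = -4.183.
df = n − k − 1 = 21 − 2 − 1 = 18.
One-sided p = P(T_{18} < t) ≈ 0.0003.
So p < 0.001.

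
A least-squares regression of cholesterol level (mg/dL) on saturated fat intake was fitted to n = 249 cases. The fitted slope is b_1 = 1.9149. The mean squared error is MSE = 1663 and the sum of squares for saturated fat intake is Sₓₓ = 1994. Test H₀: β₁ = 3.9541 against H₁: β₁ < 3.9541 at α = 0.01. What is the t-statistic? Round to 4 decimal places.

SE(b_1) = √(MSE/Sₓₓ) = √(1663/1994) = 0.913237.
t = (1.9149 − 3.9541) / 0.913237 = -2.2329.
df = n − 2 = 247.
One-sided p ≈ 0.0132, which is ≥ 0.01, so fail to reject H₀.
The data do not give significant evidence that the true slope on saturated fat intake is below 3.9541 mg/dL per unit.

t = -2.2329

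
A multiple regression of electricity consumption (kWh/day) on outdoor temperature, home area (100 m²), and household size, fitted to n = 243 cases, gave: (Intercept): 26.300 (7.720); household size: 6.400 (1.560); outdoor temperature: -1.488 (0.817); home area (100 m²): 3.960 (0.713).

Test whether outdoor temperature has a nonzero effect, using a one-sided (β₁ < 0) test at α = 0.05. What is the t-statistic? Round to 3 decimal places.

Read off: b = -1.488, SE = 0.817 for outdoor temperature.
H₀: β₁ = 0 vs H₁: β₁ < 0.
t = -1.488 / 0.817 = -1.821.
df = n − k − 1 = 243 − 3 − 1 = 239.
One-sided p ≈ 0.0349, which is < 0.05, so reject H₀.
There is evidence that the true slope on outdoor temperature is negative, holding the other predictors fixed.

t = -1.821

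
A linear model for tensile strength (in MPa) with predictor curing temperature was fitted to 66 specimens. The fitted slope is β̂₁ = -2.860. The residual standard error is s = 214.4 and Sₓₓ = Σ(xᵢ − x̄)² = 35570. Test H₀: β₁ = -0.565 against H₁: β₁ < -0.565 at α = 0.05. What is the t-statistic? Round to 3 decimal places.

SE(β̂₁) = s/√Sₓₓ = 214.4/√35570 = 1.1368.
t = (-2.860 − (-0.565)) / 1.1368 = -2.019.
df = n − 2 = 64.
One-sided p ≈ 0.0238, which is < 0.05, so reject H₀.
There is evidence that the true slope on curing temperature is below -0.565 MPa per unit.

t = -2.019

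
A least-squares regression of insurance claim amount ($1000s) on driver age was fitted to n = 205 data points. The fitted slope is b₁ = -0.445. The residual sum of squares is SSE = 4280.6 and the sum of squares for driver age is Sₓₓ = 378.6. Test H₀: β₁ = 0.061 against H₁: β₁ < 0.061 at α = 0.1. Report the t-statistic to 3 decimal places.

MSE = SSE/(n − 2) = 4280.6/203 = 21.0867.
SE(b₁) = √(MSE/Sₓₓ) = √(21.0867/378.6) = 0.236001.
t = (-0.445 − 0.061) / 0.236001 = -2.144.
df = n − 2 = 203.
One-sided p ≈ 0.0166, which is < 0.1, so reject H₀.
There is evidence that the true slope on driver age is below 0.061 $1000s per unit.

t = -2.144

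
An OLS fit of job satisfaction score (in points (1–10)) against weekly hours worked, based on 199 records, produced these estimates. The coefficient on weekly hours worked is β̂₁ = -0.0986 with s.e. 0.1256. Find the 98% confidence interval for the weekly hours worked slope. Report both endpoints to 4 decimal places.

(-0.3932, 0.1960)

df = n − 2 = 199 − 2 = 197.
t* = t_{0.01, 197} = 2.345425.
Margin = t* × SE = 2.345425 × 0.1256 = 0.294585.
CI: -0.0986 ± 0.294585 → (-0.3932, 0.1960).
With 98% confidence, each one-unit increase in weekly hours worked is associated with a change of between -0.3932 and 0.1960 points (1–10) in job satisfaction score.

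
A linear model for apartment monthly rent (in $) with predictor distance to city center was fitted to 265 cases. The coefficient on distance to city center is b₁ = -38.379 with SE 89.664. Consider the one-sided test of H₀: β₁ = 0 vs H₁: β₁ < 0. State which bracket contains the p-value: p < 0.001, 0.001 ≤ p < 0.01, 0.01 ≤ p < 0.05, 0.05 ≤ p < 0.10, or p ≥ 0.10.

t = -38.379 / 89.664 = -0.428.
df = n − 2 = 265 − 2 = 263.
One-sided p = P(T_{263} < t) ≈ 0.3345.
So p ≥ 0.10.

p ≥ 0.10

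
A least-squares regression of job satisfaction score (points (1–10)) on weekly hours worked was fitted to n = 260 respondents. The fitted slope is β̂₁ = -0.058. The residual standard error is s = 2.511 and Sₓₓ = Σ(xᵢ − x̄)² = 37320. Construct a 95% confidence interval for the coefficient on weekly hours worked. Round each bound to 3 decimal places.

SE(β̂₁) = s/√Sₓₓ = 2.511/√37320 = 0.012998.
df = n − 2 = 258.
t* = t_{0.025, 258} = 1.969201.
Margin = t* × SE = 1.969201 × 0.012998 = 0.02560.
CI: -0.058 ± 0.02560 → (-0.084, -0.032).
With 95% confidence, each one-unit increase in weekly hours worked is associated with a change of between -0.084 and -0.032 points (1–10) in job satisfaction score.

(-0.084, -0.032)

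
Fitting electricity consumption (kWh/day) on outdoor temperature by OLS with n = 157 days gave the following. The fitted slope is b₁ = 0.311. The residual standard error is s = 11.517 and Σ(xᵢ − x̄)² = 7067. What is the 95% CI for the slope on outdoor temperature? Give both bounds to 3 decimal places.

SE(b₁) = s/√Sₓₓ = 11.517/√7067 = 0.137.
df = n − 2 = 155.
t* = t_{0.025, 155} = 1.975387.
Margin = t* × SE = 1.975387 × 0.137 = 0.27063.
CI: 0.311 ± 0.27063 → (0.040, 0.582).
With 95% confidence, each one-unit increase in outdoor temperature is associated with a change of between 0.040 and 0.582 kWh/day in electricity consumption.

(0.040, 0.582)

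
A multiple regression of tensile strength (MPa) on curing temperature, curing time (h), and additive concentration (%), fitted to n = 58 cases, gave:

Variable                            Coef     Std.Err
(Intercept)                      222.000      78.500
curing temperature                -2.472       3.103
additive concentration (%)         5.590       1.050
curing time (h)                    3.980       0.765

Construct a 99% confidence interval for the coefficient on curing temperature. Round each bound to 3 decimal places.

Read off: b = -2.472, SE = 3.103 for curing temperature.
df = n − k − 1 = 58 − 3 − 1 = 54.
t* = t_{0.005, 54} = 2.669985.
Margin = t* × SE = 2.669985 × 3.103 = 8.28496.
CI: -2.472 ± 8.28496 → (-10.757, 5.813).

(-10.757, 5.813)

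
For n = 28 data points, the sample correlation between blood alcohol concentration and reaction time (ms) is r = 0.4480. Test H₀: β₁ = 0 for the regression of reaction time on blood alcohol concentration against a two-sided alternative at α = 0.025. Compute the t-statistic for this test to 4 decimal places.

t = r·√(n − 2)/√(1 − r²) = 0.4480·√26/√0.799296 = 2.5551.
df = n − 2 = 26.
Two-sided p ≈ 0.0168, which is < 0.025, so reject H₀.
There is evidence of a linear association between blood alcohol concentration and reaction time.

t = 2.5551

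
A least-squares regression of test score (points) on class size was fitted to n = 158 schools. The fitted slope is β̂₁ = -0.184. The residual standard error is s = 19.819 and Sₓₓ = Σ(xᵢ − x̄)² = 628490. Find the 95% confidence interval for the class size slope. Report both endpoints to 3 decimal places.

SE(β̂₁) = s/√Sₓₓ = 19.819/√628490 = 0.0249996.
df = n − 2 = 156.
t* = t_{0.025, 156} = 1.975288.
Margin = t* × SE = 1.975288 × 0.0249996 = 0.04938.
CI: -0.184 ± 0.04938 → (-0.233, -0.135).
With 95% confidence, each one-unit increase in class size is associated with a change of between -0.233 and -0.135 points in test score.

(-0.233, -0.135)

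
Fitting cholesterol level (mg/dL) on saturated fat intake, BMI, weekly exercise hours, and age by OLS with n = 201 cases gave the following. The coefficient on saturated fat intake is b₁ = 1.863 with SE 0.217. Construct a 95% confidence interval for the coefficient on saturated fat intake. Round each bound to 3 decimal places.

(1.435, 2.291)

df = n − k − 1 = 201 − 4 − 1 = 196.
t* = t_{0.025, 196} = 1.972141.
Margin = t* × SE = 1.972141 × 0.217 = 0.42795.
CI: 1.863 ± 0.42795 → (1.435, 2.291).
With 95% confidence, each one-unit increase in saturated fat intake is associated with a change of between 1.435 and 2.291 mg/dL in cholesterol level, holding the other predictors fixed.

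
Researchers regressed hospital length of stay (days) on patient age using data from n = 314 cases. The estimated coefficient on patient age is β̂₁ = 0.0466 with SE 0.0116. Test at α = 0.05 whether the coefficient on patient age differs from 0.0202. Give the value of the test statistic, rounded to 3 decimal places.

t = 2.276

H₀: β₁ = 0.0202 vs H₁: β₁ ≠ 0.0202.
t = (β̂₁ − β₁⁰)/SE = (0.0466 − 0.0202) / 0.0116 = 2.276.
df = n − 2 = 314 − 2 = 312.
Two-sided p ≈ 0.0235, which is < 0.05, so reject H₀.
There is evidence that the true slope on patient age differs from 0.0202 days per unit.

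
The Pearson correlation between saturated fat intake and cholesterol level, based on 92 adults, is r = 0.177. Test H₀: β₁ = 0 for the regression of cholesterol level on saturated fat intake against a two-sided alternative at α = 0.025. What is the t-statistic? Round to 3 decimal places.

t = 1.706

t = r·√(n − 2)/√(1 − r²) = 0.177·√90/√0.968671 = 1.706.
df = n − 2 = 90.
Two-sided p ≈ 0.0914, which is ≥ 0.025, so fail to reject H₀.
The data do not give significant evidence of a linear association between saturated fat intake and cholesterol level.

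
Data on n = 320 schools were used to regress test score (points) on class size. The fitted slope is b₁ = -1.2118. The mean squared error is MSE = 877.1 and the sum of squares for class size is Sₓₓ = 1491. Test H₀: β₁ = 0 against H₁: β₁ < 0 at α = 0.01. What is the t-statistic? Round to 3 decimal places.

SE(b₁) = √(MSE/Sₓₓ) = √(877.1/1491) = 0.766983.
t = -1.2118 / 0.766983 = -1.580.
df = n − 2 = 318.
One-sided p ≈ 0.0576, which is ≥ 0.01, so fail to reject H₀.
The data do not give significant evidence that the true slope on class size is negative.

t = -1.580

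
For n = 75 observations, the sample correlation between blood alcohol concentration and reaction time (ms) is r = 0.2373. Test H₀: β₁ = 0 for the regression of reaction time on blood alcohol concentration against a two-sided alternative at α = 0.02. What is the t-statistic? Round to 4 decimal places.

t = 2.0871

t = r·√(n − 2)/√(1 − r²) = 0.2373·√73/√0.943689 = 2.0871.
df = n − 2 = 73.
Two-sided p ≈ 0.0404, which is ≥ 0.02, so fail to reject H₀.
The data do not give significant evidence of a linear association between blood alcohol concentration and reaction time.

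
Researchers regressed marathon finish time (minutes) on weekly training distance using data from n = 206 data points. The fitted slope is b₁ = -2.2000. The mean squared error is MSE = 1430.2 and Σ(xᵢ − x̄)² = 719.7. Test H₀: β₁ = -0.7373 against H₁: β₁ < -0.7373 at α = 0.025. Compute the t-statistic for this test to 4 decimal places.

SE(b₁) = √(MSE/Sₓₓ) = √(1430.2/719.7) = 1.40969.
t = (-2.2000 − (-0.7373)) / 1.40969 = -1.0376.
df = n − 2 = 204.
One-sided p ≈ 0.1503, which is ≥ 0.025, so fail to reject H₀.
The data do not give significant evidence that the true slope on weekly training distance is below -0.7373 minutes per unit.

t = -1.0376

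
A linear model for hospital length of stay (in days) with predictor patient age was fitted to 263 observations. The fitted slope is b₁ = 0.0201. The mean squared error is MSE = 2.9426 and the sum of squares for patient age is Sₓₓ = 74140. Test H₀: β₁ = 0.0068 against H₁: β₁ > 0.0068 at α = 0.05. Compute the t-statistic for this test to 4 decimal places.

t = 2.1111

SE(b₁) = √(MSE/Sₓₓ) = √(2.9426/74140) = 0.00629998.
t = (0.0201 − 0.0068) / 0.00629998 = 2.1111.
df = n − 2 = 261.
One-sided p ≈ 0.0179, which is < 0.05, so reject H₀.
There is evidence that the true slope on patient age exceeds 0.0068 days per unit.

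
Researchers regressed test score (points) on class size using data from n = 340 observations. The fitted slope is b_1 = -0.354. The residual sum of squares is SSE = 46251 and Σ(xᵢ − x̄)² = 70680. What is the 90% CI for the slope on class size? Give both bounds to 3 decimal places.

(-0.427, -0.281)

MSE = SSE/(n − 2) = 46251/338 = 136.837.
SE(b_1) = √(MSE/Sₓₓ) = √(136.837/70680) = 0.0440001.
df = n − 2 = 338.
t* = t_{0.05, 338} = 1.649374.
Margin = t* × SE = 1.649374 × 0.0440001 = 0.07257.
CI: -0.354 ± 0.07257 → (-0.427, -0.281).
With 90% confidence, each one-unit increase in class size is associated with a change of between -0.427 and -0.281 points in test score.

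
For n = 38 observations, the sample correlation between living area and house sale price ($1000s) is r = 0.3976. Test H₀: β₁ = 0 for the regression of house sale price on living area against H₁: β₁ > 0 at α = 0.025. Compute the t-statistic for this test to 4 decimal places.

t = 2.5999

t = r·√(n − 2)/√(1 − r²) = 0.3976·√36/√0.841914 = 2.5999.
df = n − 2 = 36.
One-sided p ≈ 0.0067, which is < 0.025, so reject H₀.
There is evidence of a linear association between living area and house sale price.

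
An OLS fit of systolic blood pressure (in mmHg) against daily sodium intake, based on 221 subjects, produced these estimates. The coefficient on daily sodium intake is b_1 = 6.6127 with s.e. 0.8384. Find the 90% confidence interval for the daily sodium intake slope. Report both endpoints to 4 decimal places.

df = n − 2 = 221 − 2 = 219.
t* = t_{0.05, 219} = 1.651841.
Margin = t* × SE = 1.651841 × 0.8384 = 1.384904.
CI: 6.6127 ± 1.384904 → (5.2278, 7.9976).
With 90% confidence, each one-unit increase in daily sodium intake is associated with a change of between 5.2278 and 7.9976 mmHg in systolic blood pressure.

(5.2278, 7.9976)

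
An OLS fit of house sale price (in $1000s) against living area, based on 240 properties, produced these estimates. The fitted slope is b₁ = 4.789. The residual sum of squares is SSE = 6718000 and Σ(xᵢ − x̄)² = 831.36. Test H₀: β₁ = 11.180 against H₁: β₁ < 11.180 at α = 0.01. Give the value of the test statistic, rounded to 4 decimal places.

t = -1.0968

MSE = SSE/(n − 2) = 6718000/238 = 28226.9.
SE(b₁) = √(MSE/Sₓₓ) = √(28226.9/831.36) = 5.82689.
t = (4.789 − 11.180) / 5.82689 = -1.0968.
df = n − 2 = 238.
One-sided p ≈ 0.1369, which is ≥ 0.01, so fail to reject H₀.
The data do not give significant evidence that the true slope on living area is below 11.180 $1000s per unit.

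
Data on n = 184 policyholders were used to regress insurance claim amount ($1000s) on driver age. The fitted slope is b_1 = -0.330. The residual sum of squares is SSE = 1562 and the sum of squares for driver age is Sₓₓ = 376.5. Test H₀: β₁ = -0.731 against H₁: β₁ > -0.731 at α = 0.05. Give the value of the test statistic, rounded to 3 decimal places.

MSE = SSE/(n − 2) = 1562/182 = 8.58242.
SE(b_1) = √(MSE/Sₓₓ) = √(8.58242/376.5) = 0.150981.
t = (-0.330 − (-0.731)) / 0.150981 = 2.656.
df = n − 2 = 182.
One-sided p ≈ 0.0043, which is < 0.05, so reject H₀.
There is evidence that the true slope on driver age exceeds -0.731 $1000s per unit.

t = 2.656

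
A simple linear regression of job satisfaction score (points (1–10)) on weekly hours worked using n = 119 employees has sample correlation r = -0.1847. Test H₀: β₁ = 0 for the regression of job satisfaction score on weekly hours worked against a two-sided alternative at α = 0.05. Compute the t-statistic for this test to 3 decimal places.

t = r·√(n − 2)/√(1 − r²) = -0.1847·√117/√0.965886 = -2.033.
df = n − 2 = 117.
Two-sided p ≈ 0.0443, which is < 0.05, so reject H₀.
There is evidence of a linear association between weekly hours worked and job satisfaction score.

t = -2.033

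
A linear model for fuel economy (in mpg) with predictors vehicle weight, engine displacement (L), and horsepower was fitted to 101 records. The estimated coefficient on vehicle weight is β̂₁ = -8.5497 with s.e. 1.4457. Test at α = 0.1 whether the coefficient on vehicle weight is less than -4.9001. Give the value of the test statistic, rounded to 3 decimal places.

t = -2.524

H₀: β₁ = -4.9001 vs H₁: β₁ < -4.9001.
t = (β̂₁ − β₁⁰)/SE = (-8.5497 − (-4.9001)) / 1.4457 = -2.524.
df = n − k − 1 = 101 − 3 − 1 = 97.
One-sided p ≈ 0.0066, which is < 0.1, so reject H₀.
There is evidence that the true slope on vehicle weight is below -4.9001 mpg per unit, holding the other predictors fixed.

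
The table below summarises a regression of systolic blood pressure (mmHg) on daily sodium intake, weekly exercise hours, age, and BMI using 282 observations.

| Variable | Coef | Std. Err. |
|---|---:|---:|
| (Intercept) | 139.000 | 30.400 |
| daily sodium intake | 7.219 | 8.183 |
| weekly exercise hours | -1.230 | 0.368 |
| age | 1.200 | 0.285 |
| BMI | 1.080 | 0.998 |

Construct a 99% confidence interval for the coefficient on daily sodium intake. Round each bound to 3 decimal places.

(-14.005, 28.443)

Read off: b = 7.219, SE = 8.183 for daily sodium intake.
df = n − k − 1 = 282 − 4 − 1 = 277.
t* = t_{0.005, 277} = 2.593694.
Margin = t* × SE = 2.593694 × 8.183 = 21.22420.
CI: 7.219 ± 21.22420 → (-14.005, 28.443).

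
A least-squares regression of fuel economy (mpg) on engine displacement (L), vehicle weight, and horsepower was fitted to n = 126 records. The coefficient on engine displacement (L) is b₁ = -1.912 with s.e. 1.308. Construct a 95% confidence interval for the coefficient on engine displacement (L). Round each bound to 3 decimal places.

df = n − k − 1 = 126 − 3 − 1 = 122.
t* = t_{0.025, 122} = 1.9796.
Margin = t* × SE = 1.9796 × 1.308 = 2.58932.
CI: -1.912 ± 2.58932 → (-4.501, 0.677).
With 95% confidence, each one-unit increase in engine displacement (L) is associated with a change of between -4.501 and 0.677 mpg in fuel economy, holding the other predictors fixed.

(-4.501, 0.677)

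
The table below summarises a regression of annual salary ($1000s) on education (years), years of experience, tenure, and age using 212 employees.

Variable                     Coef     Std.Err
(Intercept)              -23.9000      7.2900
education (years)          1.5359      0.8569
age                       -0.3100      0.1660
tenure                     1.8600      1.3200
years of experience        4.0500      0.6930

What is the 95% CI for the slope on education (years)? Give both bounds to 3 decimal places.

Read off: b = 1.5359, SE = 0.8569 for education (years).
df = n − k − 1 = 212 − 4 − 1 = 207.
t* = t_{0.025, 207} = 1.97149.
Margin = t* × SE = 1.97149 × 0.8569 = 1.68937.
CI: 1.5359 ± 1.68937 → (-0.153, 3.225).

(-0.153, 3.225)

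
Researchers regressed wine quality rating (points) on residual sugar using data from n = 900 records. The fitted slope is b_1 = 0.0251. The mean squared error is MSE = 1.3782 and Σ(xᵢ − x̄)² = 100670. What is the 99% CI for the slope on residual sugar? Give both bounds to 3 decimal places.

(0.016, 0.035)

SE(b_1) = √(MSE/Sₓₓ) = √(1.3782/100670) = 0.00370004.
df = n − 2 = 898.
t* = t_{0.005, 898} = 2.581315.
Margin = t* × SE = 2.581315 × 0.00370004 = 0.00955.
CI: 0.0251 ± 0.00955 → (0.016, 0.035).
With 99% confidence, each one-unit increase in residual sugar is associated with a change of between 0.016 and 0.035 points in wine quality rating.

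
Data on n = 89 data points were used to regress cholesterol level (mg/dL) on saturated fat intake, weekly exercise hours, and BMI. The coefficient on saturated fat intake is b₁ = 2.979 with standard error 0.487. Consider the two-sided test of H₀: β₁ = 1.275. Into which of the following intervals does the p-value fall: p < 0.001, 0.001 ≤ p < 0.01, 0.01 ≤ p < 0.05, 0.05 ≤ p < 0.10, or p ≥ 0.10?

t = (2.979 − 1.275) / 0.487 = 3.499.
df = n − k − 1 = 89 − 3 − 1 = 85.
Two-sided p = 2·P(T_{85} > |t|) ≈ 0.0007.
So p < 0.001.

p < 0.001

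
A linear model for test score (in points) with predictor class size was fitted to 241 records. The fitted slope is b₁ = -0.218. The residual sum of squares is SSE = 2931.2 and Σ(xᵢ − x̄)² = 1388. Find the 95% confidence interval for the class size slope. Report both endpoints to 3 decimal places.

(-0.403, -0.033)

MSE = SSE/(n − 2) = 2931.2/239 = 12.2644.
SE(b₁) = √(MSE/Sₓₓ) = √(12.2644/1388) = 0.0940003.
df = n − 2 = 239.
t* = t_{0.025, 239} = 1.969939.
Margin = t* × SE = 1.969939 × 0.0940003 = 0.18517.
CI: -0.218 ± 0.18517 → (-0.403, -0.033).
With 95% confidence, each one-unit increase in class size is associated with a change of between -0.403 and -0.033 points in test score.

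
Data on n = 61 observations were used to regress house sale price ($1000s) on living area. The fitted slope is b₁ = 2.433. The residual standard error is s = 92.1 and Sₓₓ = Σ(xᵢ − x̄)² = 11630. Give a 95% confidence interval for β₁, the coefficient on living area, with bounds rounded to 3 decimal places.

(0.724, 4.142)

SE(b₁) = s/√Sₓₓ = 92.1/√11630 = 0.854023.
df = n − 2 = 59.
t* = t_{0.025, 59} = 2.000995.
Margin = t* × SE = 2.000995 × 0.854023 = 1.70890.
CI: 2.433 ± 1.70890 → (0.724, 4.142).
With 95% confidence, each one-unit increase in living area is associated with a change of between 0.724 and 4.142 $1000s in house sale price.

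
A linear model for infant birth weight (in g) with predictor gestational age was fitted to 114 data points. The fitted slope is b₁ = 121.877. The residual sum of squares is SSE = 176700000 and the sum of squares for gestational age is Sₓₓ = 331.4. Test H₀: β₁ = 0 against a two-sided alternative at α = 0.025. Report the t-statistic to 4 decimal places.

MSE = SSE/(n − 2) = 176700000/112 = 1.57768e+06.
SE(b₁) = √(MSE/Sₓₓ) = √(1.57768e+06/331.4) = 68.9974.
t = 121.877 / 68.9974 = 1.7664.
df = n − 2 = 112.
Two-sided p ≈ 0.0801, which is ≥ 0.025, so fail to reject H₀.
The data do not give significant evidence of an association between gestational age and infant birth weight.

t = 1.7664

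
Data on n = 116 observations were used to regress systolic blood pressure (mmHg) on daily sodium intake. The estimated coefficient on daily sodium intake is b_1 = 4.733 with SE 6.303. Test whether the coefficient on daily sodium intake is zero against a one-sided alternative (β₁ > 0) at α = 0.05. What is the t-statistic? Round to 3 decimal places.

H₀: β₁ = 0 vs H₁: β₁ > 0.
t = (b_1 − β₁⁰)/SE = 4.733 / 6.303 = 0.751.
df = n − 2 = 116 − 2 = 114.
One-sided p ≈ 0.2271, which is ≥ 0.05, so fail to reject H₀.
The data do not give significant evidence that the true slope on daily sodium intake is positive.

t = 0.751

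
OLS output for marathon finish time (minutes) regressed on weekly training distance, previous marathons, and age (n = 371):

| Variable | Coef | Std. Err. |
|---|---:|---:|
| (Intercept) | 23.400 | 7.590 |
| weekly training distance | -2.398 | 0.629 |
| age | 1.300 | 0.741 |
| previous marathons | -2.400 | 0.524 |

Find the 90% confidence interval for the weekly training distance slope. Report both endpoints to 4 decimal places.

Read off: b = -2.398, SE = 0.629 for weekly training distance.
df = n − k − 1 = 371 − 3 − 1 = 367.
t* = t_{0.05, 367} = 1.649016.
Margin = t* × SE = 1.649016 × 0.629 = 1.037231.
CI: -2.398 ± 1.037231 → (-3.4352, -1.3608).

(-3.4352, -1.3608)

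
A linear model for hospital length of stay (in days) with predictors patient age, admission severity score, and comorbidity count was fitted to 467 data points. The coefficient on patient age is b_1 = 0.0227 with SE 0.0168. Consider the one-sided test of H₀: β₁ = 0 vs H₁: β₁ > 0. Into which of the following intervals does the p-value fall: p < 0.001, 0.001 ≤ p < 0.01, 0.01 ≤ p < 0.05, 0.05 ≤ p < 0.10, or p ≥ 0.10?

t = 0.0227 / 0.0168 = 1.351.
df = n − k − 1 = 467 − 3 − 1 = 463.
One-sided p = P(T_{463} > t) ≈ 0.0886.
So 0.05 ≤ p < 0.10.

0.05 ≤ p < 0.10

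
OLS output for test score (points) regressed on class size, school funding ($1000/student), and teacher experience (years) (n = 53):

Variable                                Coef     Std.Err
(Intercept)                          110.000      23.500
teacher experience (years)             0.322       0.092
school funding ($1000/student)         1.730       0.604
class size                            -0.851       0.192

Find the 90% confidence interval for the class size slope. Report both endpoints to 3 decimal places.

(-1.173, -0.529)

Read off: b = -0.851, SE = 0.192 for class size.
df = n − k − 1 = 53 − 3 − 1 = 49.
t* = t_{0.05, 49} = 1.676551.
Margin = t* × SE = 1.676551 × 0.192 = 0.32190.
CI: -0.851 ± 0.32190 → (-1.173, -0.529).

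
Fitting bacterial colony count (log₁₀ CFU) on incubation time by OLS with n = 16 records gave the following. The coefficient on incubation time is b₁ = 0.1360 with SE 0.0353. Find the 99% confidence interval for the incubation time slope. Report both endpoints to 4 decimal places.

(0.0309, 0.2411)

df = n − 2 = 16 − 2 = 14.
t* = t_{0.005, 14} = 2.976843.
Margin = t* × SE = 2.976843 × 0.0353 = 0.105083.
CI: 0.1360 ± 0.105083 → (0.0309, 0.2411).
With 99% confidence, each one-unit increase in incubation time is associated with a change of between 0.0309 and 0.2411 log₁₀ CFU in bacterial colony count.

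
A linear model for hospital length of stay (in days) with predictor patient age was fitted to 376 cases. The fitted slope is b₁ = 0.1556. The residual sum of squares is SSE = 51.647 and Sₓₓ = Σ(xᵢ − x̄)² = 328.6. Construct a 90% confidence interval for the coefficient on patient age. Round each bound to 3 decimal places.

MSE = SSE/(n − 2) = 51.647/374 = 0.138094.
SE(b₁) = √(MSE/Sₓₓ) = √(0.138094/328.6) = 0.0205.
df = n − 2 = 374.
t* = t_{0.05, 374} = 1.648938.
Margin = t* × SE = 1.648938 × 0.0205 = 0.03380.
CI: 0.1556 ± 0.03380 → (0.122, 0.189).
With 90% confidence, each one-unit increase in patient age is associated with a change of between 0.122 and 0.189 days in hospital length of stay.

(0.122, 0.189)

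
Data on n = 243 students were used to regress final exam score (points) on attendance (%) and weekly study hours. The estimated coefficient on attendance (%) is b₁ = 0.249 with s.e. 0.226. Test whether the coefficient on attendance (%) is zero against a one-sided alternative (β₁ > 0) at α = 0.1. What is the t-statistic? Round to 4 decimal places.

H₀: β₁ = 0 vs H₁: β₁ > 0.
t = (b₁ − β₁⁰)/SE = 0.249 / 0.226 = 1.1018.
df = n − k − 1 = 243 − 2 − 1 = 240.
One-sided p ≈ 0.1358, which is ≥ 0.1, so fail to reject H₀.
The data do not give significant evidence that the true slope on attendance (%) is positive, holding the other predictors fixed.

t = 1.1018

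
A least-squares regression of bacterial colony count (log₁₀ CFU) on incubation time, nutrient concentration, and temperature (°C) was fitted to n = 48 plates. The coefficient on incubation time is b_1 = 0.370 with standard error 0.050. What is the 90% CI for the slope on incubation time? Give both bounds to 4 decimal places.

(0.2860, 0.4540)

df = n − k − 1 = 48 − 3 − 1 = 44.
t* = t_{0.05, 44} = 1.68023.
Margin = t* × SE = 1.68023 × 0.050 = 0.084011.
CI: 0.370 ± 0.084011 → (0.2860, 0.4540).
With 90% confidence, each one-unit increase in incubation time is associated with a change of between 0.2860 and 0.4540 log₁₀ CFU in bacterial colony count, holding the other predictors fixed.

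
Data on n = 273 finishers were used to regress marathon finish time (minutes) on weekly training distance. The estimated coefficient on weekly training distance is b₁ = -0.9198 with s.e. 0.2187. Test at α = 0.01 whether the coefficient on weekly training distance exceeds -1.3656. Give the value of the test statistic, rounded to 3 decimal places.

t = 2.038

H₀: β₁ = -1.3656 vs H₁: β₁ > -1.3656.
t = (b₁ − β₁⁰)/SE = (-0.9198 − (-1.3656)) / 0.2187 = 2.038.
df = n − 2 = 273 − 2 = 271.
One-sided p ≈ 0.0212, which is ≥ 0.01, so fail to reject H₀.
The data do not give significant evidence that the true slope on weekly training distance exceeds -1.3656 minutes per unit.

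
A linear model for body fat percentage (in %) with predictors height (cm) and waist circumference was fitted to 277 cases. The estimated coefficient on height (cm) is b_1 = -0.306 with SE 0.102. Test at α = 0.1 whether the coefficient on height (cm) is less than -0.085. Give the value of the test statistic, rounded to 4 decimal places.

t = -2.1667

H₀: β₁ = -0.085 vs H₁: β₁ < -0.085.
t = (b_1 − β₁⁰)/SE = (-0.306 − (-0.085)) / 0.102 = -2.1667.
df = n − k − 1 = 277 − 2 − 1 = 274.
One-sided p ≈ 0.0156, which is < 0.1, so reject H₀.
There is evidence that the true slope on height (cm) is below -0.085 % per unit, holding the other predictors fixed.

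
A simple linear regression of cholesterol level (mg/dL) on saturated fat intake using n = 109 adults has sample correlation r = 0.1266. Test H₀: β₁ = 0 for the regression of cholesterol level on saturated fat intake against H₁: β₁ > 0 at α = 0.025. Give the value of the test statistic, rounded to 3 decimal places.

t = 1.320

t = r·√(n − 2)/√(1 − r²) = 0.1266·√107/√0.983972 = 1.320.
df = n − 2 = 107.
One-sided p ≈ 0.0948, which is ≥ 0.025, so fail to reject H₀.
The data do not give significant evidence of a linear association between saturated fat intake and cholesterol level.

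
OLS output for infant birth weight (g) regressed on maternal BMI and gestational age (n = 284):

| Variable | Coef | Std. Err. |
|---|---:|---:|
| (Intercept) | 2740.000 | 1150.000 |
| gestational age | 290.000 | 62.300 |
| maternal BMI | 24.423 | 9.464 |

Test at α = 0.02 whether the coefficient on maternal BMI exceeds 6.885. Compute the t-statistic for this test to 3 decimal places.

t = 1.853

Read off: b = 24.423, SE = 9.464 for maternal BMI.
H₀: β₁ = 6.885 vs H₁: β₁ > 6.885.
t = (24.423 − 6.885) / 9.464 = 1.853.
df = n − k − 1 = 284 − 2 − 1 = 281.
One-sided p ≈ 0.0325, which is ≥ 0.02, so fail to reject H₀.
The data do not give significant evidence that the true slope on maternal BMI exceeds 6.885 g per unit, holding the other predictors fixed.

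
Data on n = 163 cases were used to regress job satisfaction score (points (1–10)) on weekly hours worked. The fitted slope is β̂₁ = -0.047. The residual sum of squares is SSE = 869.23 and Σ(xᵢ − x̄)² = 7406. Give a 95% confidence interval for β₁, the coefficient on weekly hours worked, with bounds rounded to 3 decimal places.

MSE = SSE/(n − 2) = 869.23/161 = 5.39894.
SE(β̂₁) = √(MSE/Sₓₓ) = √(5.39894/7406) = 0.0269999.
df = n − 2 = 161.
t* = t_{0.025, 161} = 1.974808.
Margin = t* × SE = 1.974808 × 0.0269999 = 0.05332.
CI: -0.047 ± 0.05332 → (-0.100, 0.006).
With 95% confidence, each one-unit increase in weekly hours worked is associated with a change of between -0.100 and 0.006 points (1–10) in job satisfaction score.

(-0.100, 0.006)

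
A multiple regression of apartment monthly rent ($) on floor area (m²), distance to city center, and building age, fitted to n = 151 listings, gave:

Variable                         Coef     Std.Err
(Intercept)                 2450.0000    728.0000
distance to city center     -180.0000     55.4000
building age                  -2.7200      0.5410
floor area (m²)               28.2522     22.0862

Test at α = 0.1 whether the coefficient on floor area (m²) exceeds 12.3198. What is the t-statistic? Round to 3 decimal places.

t = 0.721

Read off: b = 28.2522, SE = 22.0862 for floor area (m²).
H₀: β₁ = 12.3198 vs H₁: β₁ > 12.3198.
t = (28.2522 − 12.3198) / 22.0862 = 0.721.
df = n − k − 1 = 151 − 3 − 1 = 147.
One-sided p ≈ 0.2359, which is ≥ 0.1, so fail to reject H₀.
The data do not give significant evidence that the true slope on floor area (m²) exceeds 12.3198 $ per unit, holding the other predictors fixed.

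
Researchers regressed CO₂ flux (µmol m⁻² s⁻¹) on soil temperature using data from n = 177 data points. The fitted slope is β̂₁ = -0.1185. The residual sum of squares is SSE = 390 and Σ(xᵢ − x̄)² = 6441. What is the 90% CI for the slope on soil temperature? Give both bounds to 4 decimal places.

(-0.1493, -0.0877)

MSE = SSE/(n − 2) = 390/175 = 2.22857.
SE(β̂₁) = √(MSE/Sₓₓ) = √(2.22857/6441) = 0.018601.
df = n − 2 = 175.
t* = t_{0.05, 175} = 1.653607.
Margin = t* × SE = 1.653607 × 0.018601 = 0.030759.
CI: -0.1185 ± 0.030759 → (-0.1493, -0.0877).
With 90% confidence, each one-unit increase in soil temperature is associated with a change of between -0.1493 and -0.0877 µmol m⁻² s⁻¹ in CO₂ flux.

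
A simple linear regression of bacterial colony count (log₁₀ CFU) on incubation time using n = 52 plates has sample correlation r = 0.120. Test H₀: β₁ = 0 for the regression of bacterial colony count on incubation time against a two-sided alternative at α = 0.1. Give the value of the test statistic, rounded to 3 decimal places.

t = 0.855

t = r·√(n − 2)/√(1 − r²) = 0.120·√50/√0.9856 = 0.855.
df = n − 2 = 50.
Two-sided p ≈ 0.3968, which is ≥ 0.1, so fail to reject H₀.
The data do not give significant evidence of a linear association between incubation time and bacterial colony count.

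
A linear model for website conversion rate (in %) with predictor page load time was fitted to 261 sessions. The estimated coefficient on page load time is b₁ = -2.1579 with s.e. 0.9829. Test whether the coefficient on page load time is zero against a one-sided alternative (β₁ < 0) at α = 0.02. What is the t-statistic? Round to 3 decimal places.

H₀: β₁ = 0 vs H₁: β₁ < 0.
t = (b₁ − β₁⁰)/SE = -2.1579 / 0.9829 = -2.195.
df = n − 2 = 261 − 2 = 259.
One-sided p ≈ 0.0145, which is < 0.02, so reject H₀.
There is evidence that the true slope on page load time is negative.

t = -2.195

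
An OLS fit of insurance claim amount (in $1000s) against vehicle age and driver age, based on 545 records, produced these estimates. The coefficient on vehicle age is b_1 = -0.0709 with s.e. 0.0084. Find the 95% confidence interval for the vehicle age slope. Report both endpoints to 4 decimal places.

(-0.0874, -0.0544)

df = n − k − 1 = 545 − 2 − 1 = 542.
t* = t_{0.025, 542} = 1.96435.
Margin = t* × SE = 1.96435 × 0.0084 = 0.016501.
CI: -0.0709 ± 0.016501 → (-0.0874, -0.0544).
With 95% confidence, each one-unit increase in vehicle age is associated with a change of between -0.0874 and -0.0544 $1000s in insurance claim amount, holding the other predictors fixed.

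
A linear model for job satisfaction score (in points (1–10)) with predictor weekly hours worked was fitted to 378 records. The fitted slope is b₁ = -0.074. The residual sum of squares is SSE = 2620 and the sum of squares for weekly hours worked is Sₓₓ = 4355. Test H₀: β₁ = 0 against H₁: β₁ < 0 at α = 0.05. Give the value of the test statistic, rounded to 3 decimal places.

t = -1.850

MSE = SSE/(n − 2) = 2620/376 = 6.96809.
SE(b₁) = √(MSE/Sₓₓ) = √(6.96809/4355) = 0.0400002.
t = -0.074 / 0.0400002 = -1.850.
df = n − 2 = 376.
One-sided p ≈ 0.0325, which is < 0.05, so reject H₀.
There is evidence that the true slope on weekly hours worked is negative.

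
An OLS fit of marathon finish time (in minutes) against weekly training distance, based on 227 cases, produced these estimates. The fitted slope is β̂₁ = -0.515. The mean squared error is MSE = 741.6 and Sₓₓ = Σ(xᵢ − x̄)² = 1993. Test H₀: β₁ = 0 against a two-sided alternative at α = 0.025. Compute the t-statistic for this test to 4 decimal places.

t = -0.8443

SE(β̂₁) = √(MSE/Sₓₓ) = √(741.6/1993) = 0.610002.
t = -0.515 / 0.610002 = -0.8443.
df = n − 2 = 225.
Two-sided p ≈ 0.3994, which is ≥ 0.025, so fail to reject H₀.
The data do not give significant evidence of an association between weekly training distance and marathon finish time.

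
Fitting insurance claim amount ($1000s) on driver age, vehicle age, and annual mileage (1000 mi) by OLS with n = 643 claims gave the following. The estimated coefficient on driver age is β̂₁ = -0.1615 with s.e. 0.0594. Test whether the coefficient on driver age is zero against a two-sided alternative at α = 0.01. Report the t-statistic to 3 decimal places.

t = -2.719

H₀: β₁ = 0 vs H₁: β₁ ≠ 0.
t = (β̂₁ − β₁⁰)/SE = -0.1615 / 0.0594 = -2.719.
df = n − k − 1 = 643 − 3 − 1 = 639.
Two-sided p ≈ 0.0067, which is < 0.01, so reject H₀.
There is evidence that driver age is associated with insurance claim amount, holding the other predictors fixed.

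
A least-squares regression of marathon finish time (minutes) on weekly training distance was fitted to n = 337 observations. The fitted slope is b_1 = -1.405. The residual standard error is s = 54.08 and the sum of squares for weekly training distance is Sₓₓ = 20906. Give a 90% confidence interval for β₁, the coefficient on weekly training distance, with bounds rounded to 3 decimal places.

SE(b_1) = s/√Sₓₓ = 54.08/√20906 = 0.374025.
df = n − 2 = 335.
t* = t_{0.05, 335} = 1.649415.
Margin = t* × SE = 1.649415 × 0.374025 = 0.61692.
CI: -1.405 ± 0.61692 → (-2.022, -0.788).
With 90% confidence, each one-unit increase in weekly training distance is associated with a change of between -2.022 and -0.788 minutes in marathon finish time.

(-2.022, -0.788)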